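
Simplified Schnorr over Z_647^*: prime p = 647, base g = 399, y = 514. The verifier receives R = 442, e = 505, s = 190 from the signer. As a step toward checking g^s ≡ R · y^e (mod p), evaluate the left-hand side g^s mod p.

67

399^2 = 159201 ≡ 39
399^4 ≡ 39^2 = 1521 ≡ 227
399^8 ≡ 227^2 = 51529 ≡ 416
399^16 ≡ 416^2 = 173056 ≡ 307
399^32 ≡ 307^2 = 94249 ≡ 434
399^64 ≡ 434^2 = 188356 ≡ 79
399^128 ≡ 79^2 = 6241 ≡ 418
190 = 128 + 32 + 16 + 8 + 4 + 2, so 399^190 ≡ 418·434·307·416·227·39 ≡ 67 (mod 647)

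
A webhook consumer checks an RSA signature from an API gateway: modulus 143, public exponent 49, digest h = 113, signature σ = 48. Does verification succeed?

passes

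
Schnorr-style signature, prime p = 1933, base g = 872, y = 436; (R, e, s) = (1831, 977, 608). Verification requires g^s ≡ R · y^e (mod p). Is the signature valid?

g^s mod p:
Squares mod 1933: 872^1≡872, 872^2≡715, 872^4≡913, 872^8≡446, 872^16≡1750, 872^32≡628, 872^64≡52, 872^128≡771, 872^256≡1010, 872^512≡1409
608 = 512 + 64 + 32, so 872^608 ≡ 1409·52·628 ≡ 1105 (mod 1933)
R · y^e mod p:
Squares mod 1933: 436^1≡436, 436^2≡662, 436^4≡1386, 436^8≡1527, 436^16≡531, 436^32≡1676, 436^64≡327, 436^128≡614, 436^256≡61, 436^512≡1788
977 = 512 + 256 + 128 + 64 + 16 + 1, so 436^977 ≡ 1788·61·614·327·531·436 ≡ 1600 (mod 1933)
1831·1600 = 2929600 ≡ 1105 (mod 1933)
1105 ≡ 1105 (mod 1933); signature holds.

valid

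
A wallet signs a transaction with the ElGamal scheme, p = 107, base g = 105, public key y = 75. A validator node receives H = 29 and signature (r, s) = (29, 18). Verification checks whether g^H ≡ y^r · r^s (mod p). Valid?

Left side g^H mod p:
105^2 = 11025 ≡ 4
105^4 ≡ 4^2 = 16
105^8 ≡ 16^2 = 256 ≡ 42
105^16 ≡ 42^2 = 1764 ≡ 52
29 = 16 + 8 + 4 + 1, so 105^29 ≡ 52·42·16·105 ≡ 90 (mod 107)
Right side y^r · r^s mod p:
75^2 = 5625 ≡ 61
75^4 ≡ 61^2 = 3721 ≡ 83
75^8 ≡ 83^2 = 6889 ≡ 41
75^16 ≡ 41^2 = 1681 ≡ 76
29 = 16 + 8 + 4 + 1, so 75^29 ≡ 76·41·83·75 ≡ 33 (mod 107)
29^2 = 841 ≡ 92
29^4 ≡ 92^2 = 8464 ≡ 11
29^8 ≡ 11^2 = 121 ≡ 14
29^16 ≡ 14^2 = 196 ≡ 89
18 = 16 + 2, so 29^18 ≡ 89·92 ≡ 56 (mod 107)
33·56 = 1848 ≡ 29 (mod 107)
90 ≠ 29, so verification fails.

no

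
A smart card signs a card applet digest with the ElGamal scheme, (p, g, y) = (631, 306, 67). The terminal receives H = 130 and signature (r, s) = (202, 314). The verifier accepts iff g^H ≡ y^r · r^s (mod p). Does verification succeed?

passes

Left side g^H mod p:
306^130 mod 631 = 199
Right side y^r · r^s mod p:
67^202 mod 631 = 445
202^314 mod 631 = 328
445·328 = 145960 ≡ 199 (mod 631)
199 ≡ 199 (mod 631), so the signature is genuine.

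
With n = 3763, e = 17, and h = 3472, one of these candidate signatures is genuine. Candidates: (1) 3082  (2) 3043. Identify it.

Candidate 1: 3082^2 = 9498724 ≡ 912; 3082^4 ≡ 912^2 = 831744 ≡ 121; 3082^8 ≡ 121^2 = 14641 ≡ 3352; 3082^16 ≡ 3352^2 = 11235904 ≡ 3349; 17 = 16 + 1, so 3082^17 ≡ 3349·3082 ≡ 3472 (mod 3763)
  → matches h = 3472
Candidate 2: 3043^2 = 9259849 ≡ 2869; 3043^4 ≡ 2869^2 = 8231161 ≡ 1480; 3043^8 ≡ 1480^2 = 2190400 ≡ 334; 3043^16 ≡ 334^2 = 111556 ≡ 2429; 17 = 16 + 1, so 3043^17 ≡ 2429·3043 ≡ 915 (mod 3763)

1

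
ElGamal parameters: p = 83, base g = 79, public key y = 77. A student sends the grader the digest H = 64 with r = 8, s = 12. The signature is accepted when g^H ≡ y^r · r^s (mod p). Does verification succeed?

passes

Left side g^H mod p:
79^2 = 6241 ≡ 16
79^4 ≡ 16^2 = 256 ≡ 7
79^8 ≡ 7^2 = 49
79^16 ≡ 49^2 = 2401 ≡ 77
79^32 ≡ 77^2 = 5929 ≡ 36
79^64 ≡ 36^2 = 1296 ≡ 51
Right side y^r · r^s mod p:
77^2 = 5929 ≡ 36
77^4 ≡ 36^2 = 1296 ≡ 51
77^8 ≡ 51^2 = 2601 ≡ 28
8^2 = 64
8^4 ≡ 64^2 = 4096 ≡ 29
8^8 ≡ 29^2 = 841 ≡ 11
12 = 8 + 4, so 8^12 ≡ 11·29 ≡ 70 (mod 83)
28·70 = 1960 ≡ 51 (mod 83)
51 ≡ 51 (mod 83), so the signature is genuine.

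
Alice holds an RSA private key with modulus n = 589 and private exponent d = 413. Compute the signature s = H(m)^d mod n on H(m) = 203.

478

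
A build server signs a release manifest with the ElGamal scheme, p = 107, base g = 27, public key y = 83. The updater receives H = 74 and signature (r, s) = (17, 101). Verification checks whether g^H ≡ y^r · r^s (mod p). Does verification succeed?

Left side g^H mod p:
27^2 = 729 ≡ 87
27^4 ≡ 87^2 = 7569 ≡ 79
27^8 ≡ 79^2 = 6241 ≡ 35
27^16 ≡ 35^2 = 1225 ≡ 48
27^32 ≡ 48^2 = 2304 ≡ 57
27^64 ≡ 57^2 = 3249 ≡ 39
74 = 64 + 8 + 2, so 27^74 ≡ 39·35·87 ≡ 92 (mod 107)
Right side y^r · r^s mod p:
83^2 = 6889 ≡ 41
83^4 ≡ 41^2 = 1681 ≡ 76
83^8 ≡ 76^2 = 5776 ≡ 105
83^16 ≡ 105^2 = 11025 ≡ 4
17 = 16 + 1, so 83^17 ≡ 4·83 ≡ 11 (mod 107)
17^2 = 289 ≡ 75
17^4 ≡ 75^2 = 5625 ≡ 61
17^8 ≡ 61^2 = 3721 ≡ 83
17^16 ≡ 83^2 = 6889 ≡ 41
17^32 ≡ 41^2 = 1681 ≡ 76
17^64 ≡ 76^2 = 5776 ≡ 105
101 = 64 + 32 + 4 + 1, so 17^101 ≡ 105·76·61·17 ≡ 94 (mod 107)
11·94 = 1034 ≡ 71 (mod 107)
92 ≠ 71, so verification fails.

fails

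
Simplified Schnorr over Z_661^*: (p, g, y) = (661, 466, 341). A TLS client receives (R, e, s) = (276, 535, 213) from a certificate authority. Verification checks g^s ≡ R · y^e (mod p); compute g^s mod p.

8

466^2 = 217156 ≡ 348
466^4 ≡ 348^2 = 121104 ≡ 141
466^8 ≡ 141^2 = 19881 ≡ 51
466^16 ≡ 51^2 = 2601 ≡ 618
466^32 ≡ 618^2 = 381924 ≡ 527
466^64 ≡ 527^2 = 277729 ≡ 109
466^128 ≡ 109^2 = 11881 ≡ 644
213 = 128 + 64 + 16 + 4 + 1, so 466^213 ≡ 644·109·618·141·466 ≡ 8 (mod 661)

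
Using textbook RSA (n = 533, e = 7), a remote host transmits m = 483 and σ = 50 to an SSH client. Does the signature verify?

verifies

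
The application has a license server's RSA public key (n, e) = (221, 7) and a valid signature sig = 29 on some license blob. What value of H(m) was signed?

211

sig^2 ≡ 29^2 = 841 ≡ 178
sig^4 ≡ 178^2 = 31684 ≡ 81
7 = 4 + 2 + 1, so sig^7 ≡ 81·178·29 ≡ 211 (mod 221)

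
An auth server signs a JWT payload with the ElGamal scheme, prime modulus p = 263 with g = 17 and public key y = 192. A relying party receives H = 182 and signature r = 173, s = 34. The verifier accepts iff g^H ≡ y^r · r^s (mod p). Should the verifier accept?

Left side g^H mod p:
Squares mod 263: 17^1≡17, 17^2≡26, 17^4≡150, 17^8≡145, 17^16≡248, 17^32≡225, 17^64≡129, 17^128≡72
182 = 128 + 32 + 16 + 4 + 2, so 17^182 ≡ 72·225·248·150·26 ≡ 249 (mod 263)
Right side y^r · r^s mod p:
Squares mod 263: 192^1≡192, 192^2≡44, 192^4≡95, 192^8≡83, 192^16≡51, 192^32≡234, 192^64≡52, 192^128≡74
173 = 128 + 32 + 8 + 4 + 1, so 192^173 ≡ 74·234·83·95·192 ≡ 81 (mod 263)
Squares mod 263: 173^1≡173, 173^2≡210, 173^4≡179, 173^8≡218, 173^16≡184, 173^32≡192
34 = 32 + 2, so 173^34 ≡ 192·210 ≡ 81 (mod 263)
81·81 = 6561 ≡ 249 (mod 263)
249 ≡ 249 (mod 263), so the signature is genuine.

accept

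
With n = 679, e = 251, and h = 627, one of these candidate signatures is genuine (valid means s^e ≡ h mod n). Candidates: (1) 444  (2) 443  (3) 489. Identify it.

Candidate 1: Squares mod 679: 444^1≡444, 444^2≡226, 444^4≡151, 444^8≡394, 444^16≡424, 444^32≡520, 444^64≡158, 444^128≡520; 251 = 128 + 64 + 32 + 16 + 8 + 2 + 1, so 444^251 ≡ 520·158·520·424·394·226·444 ≡ 306 (mod 679)
Candidate 2: Squares mod 679: 443^1≡443, 443^2≡18, 443^4≡324, 443^8≡410, 443^16≡387, 443^32≡389, 443^64≡583, 443^128≡389; 251 = 128 + 64 + 32 + 16 + 8 + 2 + 1, so 443^251 ≡ 389·583·389·387·410·18·443 ≡ 627 (mod 679)
  → matches h = 627
Candidate 3: Squares mod 679: 489^1≡489, 489^2≡113, 489^4≡547, 489^8≡449, 489^16≡617, 489^32≡449, 489^64≡617, 489^128≡449; 251 = 128 + 64 + 32 + 16 + 8 + 2 + 1, so 489^251 ≡ 449·617·449·617·449·113·489 ≡ 412 (mod 679)

2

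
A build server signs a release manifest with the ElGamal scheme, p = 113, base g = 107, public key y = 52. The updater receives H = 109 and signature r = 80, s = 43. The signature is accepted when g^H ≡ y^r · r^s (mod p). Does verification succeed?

passes

Left side g^H mod p:
107^2 = 11449 ≡ 36
107^4 ≡ 36^2 = 1296 ≡ 53
107^8 ≡ 53^2 = 2809 ≡ 97
107^16 ≡ 97^2 = 9409 ≡ 30
107^32 ≡ 30^2 = 900 ≡ 109
107^64 ≡ 109^2 = 11881 ≡ 16
109 = 64 + 32 + 8 + 4 + 1, so 107^109 ≡ 16·109·97·53·107 ≡ 34 (mod 113)
Right side y^r · r^s mod p:
52^2 = 2704 ≡ 105
52^4 ≡ 105^2 = 11025 ≡ 64
52^8 ≡ 64^2 = 4096 ≡ 28
52^16 ≡ 28^2 = 784 ≡ 106
52^32 ≡ 106^2 = 11236 ≡ 49
52^64 ≡ 49^2 = 2401 ≡ 28
80 = 64 + 16, so 52^80 ≡ 28·106 ≡ 30 (mod 113)
80^2 = 6400 ≡ 72
80^4 ≡ 72^2 = 5184 ≡ 99
80^8 ≡ 99^2 = 9801 ≡ 83
80^16 ≡ 83^2 = 6889 ≡ 109
80^32 ≡ 109^2 = 11881 ≡ 16
43 = 32 + 8 + 2 + 1, so 80^43 ≡ 16·83·72·80 ≡ 84 (mod 113)
30·84 = 2520 ≡ 34 (mod 113)
34 ≡ 34 (mod 113), so the signature is genuine.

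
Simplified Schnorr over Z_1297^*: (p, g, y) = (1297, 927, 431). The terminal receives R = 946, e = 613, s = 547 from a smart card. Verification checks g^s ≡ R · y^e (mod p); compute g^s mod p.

927^547 mod 1297 = 1213

1213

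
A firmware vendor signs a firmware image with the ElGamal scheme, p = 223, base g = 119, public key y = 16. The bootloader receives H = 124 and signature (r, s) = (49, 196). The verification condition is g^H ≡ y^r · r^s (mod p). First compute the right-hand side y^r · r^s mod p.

82

Squares mod 223: 16^1≡16, 16^2≡33, 16^4≡197, 16^8≡7, 16^16≡49, 16^32≡171
49 = 32 + 16 + 1, so 16^49 ≡ 171·49·16 ≡ 41 (mod 223)
Squares mod 223: 49^1≡49, 49^2≡171, 49^4≡28, 49^8≡115, 49^16≡68, 49^32≡164, 49^64≡136, 49^128≡210
196 = 128 + 64 + 4, so 49^196 ≡ 210·136·28 ≡ 2 (mod 223)
y^r · r^s ≡ 41·2 = 82 ≡ 82 (mod 223)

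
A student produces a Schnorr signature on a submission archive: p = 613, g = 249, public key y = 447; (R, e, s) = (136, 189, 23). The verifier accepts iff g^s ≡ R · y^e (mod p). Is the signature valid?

invalid

g^s mod p:
Squares mod 613: 249^1≡249, 249^2≡88, 249^4≡388, 249^8≡359, 249^16≡151
23 = 16 + 4 + 2 + 1, so 249^23 ≡ 151·388·88·249 ≡ 102 (mod 613)
R · y^e mod p:
Squares mod 613: 447^1≡447, 447^2≡584, 447^4≡228, 447^8≡492, 447^16≡542, 447^32≡137, 447^64≡379, 447^128≡199
189 = 128 + 32 + 16 + 8 + 4 + 1, so 447^189 ≡ 199·137·542·492·228·447 ≡ 27 (mod 613)
136·27 = 3672 ≡ 607 (mod 613)
102 ≠ 607; the check fails.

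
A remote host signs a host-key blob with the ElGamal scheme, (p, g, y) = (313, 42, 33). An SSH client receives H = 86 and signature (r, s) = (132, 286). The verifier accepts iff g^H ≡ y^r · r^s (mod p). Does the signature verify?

Left side g^H mod p:
42^2 = 1764 ≡ 199
42^4 ≡ 199^2 = 39601 ≡ 163
42^8 ≡ 163^2 = 26569 ≡ 277
42^16 ≡ 277^2 = 76729 ≡ 44
42^32 ≡ 44^2 = 1936 ≡ 58
42^64 ≡ 58^2 = 3364 ≡ 234
86 = 64 + 16 + 4 + 2, so 42^86 ≡ 234·44·163·199 ≡ 39 (mod 313)
Right side y^r · r^s mod p:
33^2 = 1089 ≡ 150
33^4 ≡ 150^2 = 22500 ≡ 277
33^8 ≡ 277^2 = 76729 ≡ 44
33^16 ≡ 44^2 = 1936 ≡ 58
33^32 ≡ 58^2 = 3364 ≡ 234
33^64 ≡ 234^2 = 54756 ≡ 294
33^128 ≡ 294^2 = 86436 ≡ 48
132 = 128 + 4, so 33^132 ≡ 48·277 ≡ 150 (mod 313)
132^2 = 17424 ≡ 209
132^4 ≡ 209^2 = 43681 ≡ 174
132^8 ≡ 174^2 = 30276 ≡ 228
132^16 ≡ 228^2 = 51984 ≡ 26
132^32 ≡ 26^2 = 676 ≡ 50
132^64 ≡ 50^2 = 2500 ≡ 309
132^128 ≡ 309^2 = 95481 ≡ 16
132^256 ≡ 16^2 = 256
286 = 256 + 16 + 8 + 4 + 2, so 132^286 ≡ 256·26·228·174·209 ≡ 214 (mod 313)
150·214 = 32100 ≡ 174 (mod 313)
39 ≠ 174, so verification fails.

does not verify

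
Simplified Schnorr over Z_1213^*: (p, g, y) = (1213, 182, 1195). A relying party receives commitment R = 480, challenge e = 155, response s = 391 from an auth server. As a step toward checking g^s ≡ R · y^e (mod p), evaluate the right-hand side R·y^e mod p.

385

Squares mod 1213: 1195^1≡1195, 1195^2≡324, 1195^4≡658, 1195^8≡1136, 1195^16≡1077, 1195^32≡301, 1195^64≡839, 1195^128≡381
155 = 128 + 16 + 8 + 2 + 1, so 1195^155 ≡ 381·1077·1136·324·1195 ≡ 999 (mod 1213)
R · y^e ≡ 480·999 = 479520 ≡ 385 (mod 1213)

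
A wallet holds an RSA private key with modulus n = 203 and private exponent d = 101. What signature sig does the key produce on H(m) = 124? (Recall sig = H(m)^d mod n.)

(H(m))^2 ≡ 124^2 = 15376 ≡ 151
(H(m))^4 ≡ 151^2 = 22801 ≡ 65
(H(m))^8 ≡ 65^2 = 4225 ≡ 165
(H(m))^16 ≡ 165^2 = 27225 ≡ 23
(H(m))^32 ≡ 23^2 = 529 ≡ 123
(H(m))^64 ≡ 123^2 = 15129 ≡ 107
101 = 64 + 32 + 4 + 1, so (H(m))^101 ≡ 107·123·65·124 ≡ 10 (mod 203)

10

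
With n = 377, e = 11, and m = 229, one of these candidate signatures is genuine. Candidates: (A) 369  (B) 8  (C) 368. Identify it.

Candidate A: Squares mod 377: 369^1≡369, 369^2≡64, 369^4≡326, 369^8≡339; 11 = 8 + 2 + 1, so 369^11 ≡ 339·64·369 ≡ 229 (mod 377)
  → matches m = 229
Candidate B: Squares mod 377: 8^1≡8, 8^2≡64, 8^4≡326, 8^8≡339; 11 = 8 + 2 + 1, so 8^11 ≡ 339·64·8 ≡ 148 (mod 377)
Candidate C: Squares mod 377: 368^1≡368, 368^2≡81, 368^4≡152, 368^8≡107; 11 = 8 + 2 + 1, so 368^11 ≡ 107·81·368 ≡ 36 (mod 377)

A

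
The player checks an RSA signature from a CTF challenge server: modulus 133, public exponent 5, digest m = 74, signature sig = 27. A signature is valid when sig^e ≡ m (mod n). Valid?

no

sig^5 mod 133 = 69
The recovered value 69 does not match the digest 74.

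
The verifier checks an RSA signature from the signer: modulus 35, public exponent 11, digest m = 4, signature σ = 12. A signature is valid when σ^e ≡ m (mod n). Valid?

no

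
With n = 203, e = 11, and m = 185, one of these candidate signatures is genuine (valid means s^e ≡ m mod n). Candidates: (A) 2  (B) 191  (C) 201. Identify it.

C

Candidate A: Squares mod 203: 2^1≡2, 2^2≡4, 2^4≡16, 2^8≡53; 11 = 8 + 2 + 1, so 2^11 ≡ 53·4·2 ≡ 18 (mod 203)
Candidate B: Squares mod 203: 191^1≡191, 191^2≡144, 191^4≡30, 191^8≡88; 11 = 8 + 2 + 1, so 191^11 ≡ 88·144·191 ≡ 186 (mod 203)
Candidate C: Squares mod 203: 201^1≡201, 201^2≡4, 201^4≡16, 201^8≡53; 11 = 8 + 2 + 1, so 201^11 ≡ 53·4·201 ≡ 185 (mod 203)
  → matches m = 185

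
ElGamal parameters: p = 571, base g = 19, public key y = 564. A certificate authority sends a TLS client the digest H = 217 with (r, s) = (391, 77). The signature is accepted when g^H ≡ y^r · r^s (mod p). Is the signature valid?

Left side g^H mod p:
Squares mod 571: 19^1≡19, 19^2≡361, 19^4≡133, 19^8≡559, 19^16≡144, 19^32≡180, 19^64≡424, 19^128≡482
217 = 128 + 64 + 16 + 8 + 1, so 19^217 ≡ 482·424·144·559·19 ≡ 546 (mod 571)
Right side y^r · r^s mod p:
Squares mod 571: 564^1≡564, 564^2≡49, 564^4≡117, 564^8≡556, 564^16≡225, 564^32≡377, 564^64≡521, 564^128≡216, 564^256≡405
391 = 256 + 128 + 4 + 2 + 1, so 564^391 ≡ 405·216·117·49·564 ≡ 6 (mod 571)
Squares mod 571: 391^1≡391, 391^2≡424, 391^4≡482, 391^8≡498, 391^16≡190, 391^32≡127, 391^64≡141
77 = 64 + 8 + 4 + 1, so 391^77 ≡ 141·498·482·391 ≡ 91 (mod 571)
6·91 = 546 ≡ 546 (mod 571)
546 ≡ 546 (mod 571), so the signature is genuine.

valid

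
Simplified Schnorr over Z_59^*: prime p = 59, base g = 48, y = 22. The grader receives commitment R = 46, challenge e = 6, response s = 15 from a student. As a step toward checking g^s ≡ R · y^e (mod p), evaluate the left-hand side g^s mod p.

15

Squares mod 59: 48^1≡48, 48^2≡3, 48^4≡9, 48^8≡22
15 = 8 + 4 + 2 + 1, so 48^15 ≡ 22·9·3·48 ≡ 15 (mod 59)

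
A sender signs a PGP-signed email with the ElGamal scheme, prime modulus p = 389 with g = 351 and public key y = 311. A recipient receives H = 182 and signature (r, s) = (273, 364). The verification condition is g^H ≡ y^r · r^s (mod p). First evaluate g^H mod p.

351^2 = 123201 ≡ 277
351^4 ≡ 277^2 = 76729 ≡ 96
351^8 ≡ 96^2 = 9216 ≡ 269
351^16 ≡ 269^2 = 72361 ≡ 7
351^32 ≡ 7^2 = 49
351^64 ≡ 49^2 = 2401 ≡ 67
351^128 ≡ 67^2 = 4489 ≡ 210
182 = 128 + 32 + 16 + 4 + 2, so 351^182 ≡ 210·49·7·96·277 ≡ 153 (mod 389)

153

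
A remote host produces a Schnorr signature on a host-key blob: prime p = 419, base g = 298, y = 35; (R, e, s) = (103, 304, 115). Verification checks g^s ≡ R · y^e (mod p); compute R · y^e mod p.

35^2 = 1225 ≡ 387
35^4 ≡ 387^2 = 149769 ≡ 186
35^8 ≡ 186^2 = 34596 ≡ 238
35^16 ≡ 238^2 = 56644 ≡ 79
35^32 ≡ 79^2 = 6241 ≡ 375
35^64 ≡ 375^2 = 140625 ≡ 260
35^128 ≡ 260^2 = 67600 ≡ 141
35^256 ≡ 141^2 = 19881 ≡ 188
304 = 256 + 32 + 16, so 35^304 ≡ 188·375·79 ≡ 152 (mod 419)
R · y^e ≡ 103·152 = 15656 ≡ 153 (mod 419)

153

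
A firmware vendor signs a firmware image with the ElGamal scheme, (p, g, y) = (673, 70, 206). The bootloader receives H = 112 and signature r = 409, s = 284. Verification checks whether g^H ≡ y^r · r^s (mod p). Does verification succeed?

passes

Left side g^H mod p:
70^112 mod 673 = 672
Right side y^r · r^s mod p:
206^409 mod 673 = 85
409^284 mod 673 = 95
85·95 = 8075 ≡ 672 (mod 673)
672 ≡ 672 (mod 673), so the signature is genuine.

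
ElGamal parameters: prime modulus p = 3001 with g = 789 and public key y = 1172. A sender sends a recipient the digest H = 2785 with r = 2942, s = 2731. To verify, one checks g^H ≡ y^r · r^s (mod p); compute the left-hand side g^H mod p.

789^2 = 622521 ≡ 1314
789^4 ≡ 1314^2 = 1726596 ≡ 1021
789^8 ≡ 1021^2 = 1042441 ≡ 1094
789^16 ≡ 1094^2 = 1196836 ≡ 2438
789^32 ≡ 2438^2 = 5943844 ≡ 1864
789^64 ≡ 1864^2 = 3474496 ≡ 2339
789^128 ≡ 2339^2 = 5470921 ≡ 98
789^256 ≡ 98^2 = 9604 ≡ 601
789^512 ≡ 601^2 = 361201 ≡ 1081
789^1024 ≡ 1081^2 = 1168561 ≡ 1172
789^2048 ≡ 1172^2 = 1373584 ≡ 2127
2785 = 2048 + 512 + 128 + 64 + 32 + 1, so 789^2785 ≡ 2127·1081·98·2339·1864·789 ≡ 2612 (mod 3001)

2612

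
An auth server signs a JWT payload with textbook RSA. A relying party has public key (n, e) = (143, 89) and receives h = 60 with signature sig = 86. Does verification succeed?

Squares mod 143: sig^1≡86, sig^2≡103, sig^4≡27, sig^8≡14, sig^16≡53, sig^32≡92, sig^64≡27
89 = 64 + 16 + 8 + 1, so sig^89 ≡ 27·53·14·86 ≡ 60 (mod 143)
Since 60 equals the digest 60, verification succeeds.

passes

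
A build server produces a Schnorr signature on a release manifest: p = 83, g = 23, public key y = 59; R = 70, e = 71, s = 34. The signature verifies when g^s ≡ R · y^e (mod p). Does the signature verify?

g^s mod p:
23^2 = 529 ≡ 31
23^4 ≡ 31^2 = 961 ≡ 48
23^8 ≡ 48^2 = 2304 ≡ 63
23^16 ≡ 63^2 = 3969 ≡ 68
23^32 ≡ 68^2 = 4624 ≡ 59
34 = 32 + 2, so 23^34 ≡ 59·31 ≡ 3 (mod 83)
R · y^e mod p:
59^2 = 3481 ≡ 78
59^4 ≡ 78^2 = 6084 ≡ 25
59^8 ≡ 25^2 = 625 ≡ 44
59^16 ≡ 44^2 = 1936 ≡ 27
59^32 ≡ 27^2 = 729 ≡ 65
59^64 ≡ 65^2 = 4225 ≡ 75
71 = 64 + 4 + 2 + 1, so 59^71 ≡ 75·25·78·59 ≡ 70 (mod 83)
70·70 = 4900 ≡ 3 (mod 83)
3 ≡ 3 (mod 83); signature holds.

verifies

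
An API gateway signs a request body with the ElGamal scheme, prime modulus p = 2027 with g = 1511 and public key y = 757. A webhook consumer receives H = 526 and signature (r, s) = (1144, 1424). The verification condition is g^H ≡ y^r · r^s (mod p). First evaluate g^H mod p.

Squares mod 2027: 1511^1≡1511, 1511^2≡719, 1511^4≡76, 1511^8≡1722, 1511^16≡1810, 1511^32≡468, 1511^64≡108, 1511^128≡1529, 1511^256≡710, 1511^512≡1404
526 = 512 + 8 + 4 + 2, so 1511^526 ≡ 1404·1722·76·719 ≡ 1888 (mod 2027)

1888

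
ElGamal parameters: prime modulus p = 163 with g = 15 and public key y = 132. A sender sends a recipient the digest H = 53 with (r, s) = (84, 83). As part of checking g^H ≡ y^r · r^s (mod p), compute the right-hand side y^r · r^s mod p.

156

132^84 mod 163 = 38
84^83 mod 163 = 47
y^r · r^s ≡ 38·47 = 1786 ≡ 156 (mod 163)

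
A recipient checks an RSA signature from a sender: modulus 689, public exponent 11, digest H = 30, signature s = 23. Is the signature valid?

valid

Squares mod 689: s^1≡23, s^2≡529, s^4≡107, s^8≡425
11 = 8 + 2 + 1, so s^11 ≡ 425·529·23 ≡ 30 (mod 689)
Since 30 equals the digest 30, verification succeeds.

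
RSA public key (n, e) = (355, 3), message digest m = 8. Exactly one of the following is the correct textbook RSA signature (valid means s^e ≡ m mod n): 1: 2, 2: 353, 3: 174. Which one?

1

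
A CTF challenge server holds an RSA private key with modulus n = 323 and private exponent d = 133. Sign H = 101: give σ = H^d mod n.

237

Squares mod 323: H^1≡101, H^2≡188, H^4≡137, H^8≡35, H^16≡256, H^32≡290, H^64≡120, H^128≡188
133 = 128 + 4 + 1, so H^133 ≡ 188·137·101 ≡ 237 (mod 323)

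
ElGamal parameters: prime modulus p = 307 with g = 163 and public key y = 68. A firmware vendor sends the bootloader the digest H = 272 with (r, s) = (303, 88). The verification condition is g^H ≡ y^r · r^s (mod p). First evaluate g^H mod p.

17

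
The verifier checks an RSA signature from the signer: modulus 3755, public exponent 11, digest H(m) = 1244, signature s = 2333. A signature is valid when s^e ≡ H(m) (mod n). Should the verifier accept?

reject

Squares mod 3755: s^1≡2333, s^2≡1894, s^4≡1211, s^8≡2071
11 = 8 + 2 + 1, so s^11 ≡ 2071·1894·2333 ≡ 1582 (mod 3755)
The recovered value 1582 does not match the digest 1244.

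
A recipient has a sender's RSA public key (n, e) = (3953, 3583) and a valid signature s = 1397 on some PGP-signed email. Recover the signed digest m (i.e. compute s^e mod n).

2272

s^3583 mod 3953 = 2272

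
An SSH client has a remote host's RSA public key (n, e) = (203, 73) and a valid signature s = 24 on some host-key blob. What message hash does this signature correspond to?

136

s^73 mod 203 = 136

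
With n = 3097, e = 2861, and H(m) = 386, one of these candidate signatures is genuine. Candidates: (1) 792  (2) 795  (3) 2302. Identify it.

Candidate 1: Squares mod 3097: 792^1≡792, 792^2≡1670, 792^4≡1600, 792^8≡1878, 792^16≡2498, 792^32≡2646, 792^64≡2096, 792^128≡1670, 792^256≡1600, 792^512≡1878, 792^1024≡2498, 792^2048≡2646; 2861 = 2048 + 512 + 256 + 32 + 8 + 4 + 1, so 792^2861 ≡ 2646·1878·1600·2646·1878·1600·792 ≡ 2530 (mod 3097)
Candidate 2: Squares mod 3097: 795^1≡795, 795^2≡237, 795^4≡423, 795^8≡2400, 795^16≡2677, 795^32≡2968, 795^64≡1156, 795^128≡1529, 795^256≡2703, 795^512≡386, 795^1024≡340, 795^2048≡1011; 2861 = 2048 + 512 + 256 + 32 + 8 + 4 + 1, so 795^2861 ≡ 1011·386·2703·2968·2400·423·795 ≡ 386 (mod 3097)
  → matches H(m) = 386
Candidate 3: Squares mod 3097: 2302^1≡2302, 2302^2≡237, 2302^4≡423, 2302^8≡2400, 2302^16≡2677, 2302^32≡2968, 2302^64≡1156, 2302^128≡1529, 2302^256≡2703, 2302^512≡386, 2302^1024≡340, 2302^2048≡1011; 2861 = 2048 + 512 + 256 + 32 + 8 + 4 + 1, so 2302^2861 ≡ 1011·386·2703·2968·2400·423·2302 ≡ 2711 (mod 3097)

2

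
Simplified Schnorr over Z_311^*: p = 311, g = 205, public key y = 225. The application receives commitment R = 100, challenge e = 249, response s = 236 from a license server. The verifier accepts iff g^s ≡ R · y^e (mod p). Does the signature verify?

g^s mod p:
205^236 mod 311 = 108
R · y^e mod p:
225^249 mod 311 = 225
100·225 = 22500 ≡ 108 (mod 311)
108 ≡ 108 (mod 311); signature holds.

verifies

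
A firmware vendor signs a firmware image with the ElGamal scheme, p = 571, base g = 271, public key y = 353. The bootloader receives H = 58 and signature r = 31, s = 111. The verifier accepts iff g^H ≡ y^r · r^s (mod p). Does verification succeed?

fails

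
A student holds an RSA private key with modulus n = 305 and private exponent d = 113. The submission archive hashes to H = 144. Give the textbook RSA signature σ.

134

Squares mod 305: H^1≡144, H^2≡301, H^4≡16, H^8≡256, H^16≡266, H^32≡301, H^64≡16
113 = 64 + 32 + 16 + 1, so H^113 ≡ 16·301·266·144 ≡ 134 (mod 305)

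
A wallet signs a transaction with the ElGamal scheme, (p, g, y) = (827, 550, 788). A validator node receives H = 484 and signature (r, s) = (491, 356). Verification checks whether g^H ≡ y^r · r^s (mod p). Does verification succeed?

fails

Left side g^H mod p:
550^2 = 302500 ≡ 645
550^4 ≡ 645^2 = 416025 ≡ 44
550^8 ≡ 44^2 = 1936 ≡ 282
550^16 ≡ 282^2 = 79524 ≡ 132
550^32 ≡ 132^2 = 17424 ≡ 57
550^64 ≡ 57^2 = 3249 ≡ 768
550^128 ≡ 768^2 = 589824 ≡ 173
550^256 ≡ 173^2 = 29929 ≡ 157
484 = 256 + 128 + 64 + 32 + 4, so 550^484 ≡ 157·173·768·57·44 ≡ 340 (mod 827)
Right side y^r · r^s mod p:
788^2 = 620944 ≡ 694
788^4 ≡ 694^2 = 481636 ≡ 322
788^8 ≡ 322^2 = 103684 ≡ 309
788^16 ≡ 309^2 = 95481 ≡ 376
788^32 ≡ 376^2 = 141376 ≡ 786
788^64 ≡ 786^2 = 617796 ≡ 27
788^128 ≡ 27^2 = 729
788^256 ≡ 729^2 = 531441 ≡ 507
491 = 256 + 128 + 64 + 32 + 8 + 2 + 1, so 788^491 ≡ 507·729·27·786·309·694·788 ≡ 589 (mod 827)
491^2 = 241081 ≡ 424
491^4 ≡ 424^2 = 179776 ≡ 317
491^8 ≡ 317^2 = 100489 ≡ 422
491^16 ≡ 422^2 = 178084 ≡ 279
491^32 ≡ 279^2 = 77841 ≡ 103
491^64 ≡ 103^2 = 10609 ≡ 685
491^128 ≡ 685^2 = 469225 ≡ 316
491^256 ≡ 316^2 = 99856 ≡ 616
356 = 256 + 64 + 32 + 4, so 491^356 ≡ 616·685·103·317 ≡ 363 (mod 827)
589·363 = 213807 ≡ 441 (mod 827)
340 ≠ 441, so verification fails.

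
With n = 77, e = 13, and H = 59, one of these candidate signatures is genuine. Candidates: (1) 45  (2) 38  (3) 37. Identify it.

2

Candidate 1: Squares mod 77: 45^1≡45, 45^2≡23, 45^4≡67, 45^8≡23; 13 = 8 + 4 + 1, so 45^13 ≡ 23·67·45 ≡ 45 (mod 77)
Candidate 2: Squares mod 77: 38^1≡38, 38^2≡58, 38^4≡53, 38^8≡37; 13 = 8 + 4 + 1, so 38^13 ≡ 37·53·38 ≡ 59 (mod 77)
  → matches H = 59
Candidate 3: Squares mod 77: 37^1≡37, 37^2≡60, 37^4≡58, 37^8≡53; 13 = 8 + 4 + 1, so 37^13 ≡ 53·58·37 ≡ 9 (mod 77)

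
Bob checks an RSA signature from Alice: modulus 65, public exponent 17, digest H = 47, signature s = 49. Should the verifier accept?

s^17 mod 65 = 4
4 ≠ 47, so verification fails.

reject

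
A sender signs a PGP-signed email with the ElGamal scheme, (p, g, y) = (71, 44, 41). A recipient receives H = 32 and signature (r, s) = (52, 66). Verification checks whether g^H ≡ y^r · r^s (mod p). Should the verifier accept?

accept

Left side g^H mod p:
44^2 = 1936 ≡ 19
44^4 ≡ 19^2 = 361 ≡ 6
44^8 ≡ 6^2 = 36
44^16 ≡ 36^2 = 1296 ≡ 18
44^32 ≡ 18^2 = 324 ≡ 40
Right side y^r · r^s mod p:
41^2 = 1681 ≡ 48
41^4 ≡ 48^2 = 2304 ≡ 32
41^8 ≡ 32^2 = 1024 ≡ 30
41^16 ≡ 30^2 = 900 ≡ 48
41^32 ≡ 48^2 = 2304 ≡ 32
52 = 32 + 16 + 4, so 41^52 ≡ 32·48·32 ≡ 20 (mod 71)
52^2 = 2704 ≡ 6
52^4 ≡ 6^2 = 36
52^8 ≡ 36^2 = 1296 ≡ 18
52^16 ≡ 18^2 = 324 ≡ 40
52^32 ≡ 40^2 = 1600 ≡ 38
52^64 ≡ 38^2 = 1444 ≡ 24
66 = 64 + 2, so 52^66 ≡ 24·6 ≡ 2 (mod 71)
20·2 = 40 ≡ 40 (mod 71)
40 ≡ 40 (mod 71), so the signature is genuine.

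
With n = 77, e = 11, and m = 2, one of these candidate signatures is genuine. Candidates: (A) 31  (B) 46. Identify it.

B

Candidate A: 31^2 = 961 ≡ 37; 31^4 ≡ 37^2 = 1369 ≡ 60; 31^8 ≡ 60^2 = 3600 ≡ 58; 11 = 8 + 2 + 1, so 31^11 ≡ 58·37·31 ≡ 75 (mod 77)
Candidate B: 46^2 = 2116 ≡ 37; 46^4 ≡ 37^2 = 1369 ≡ 60; 46^8 ≡ 60^2 = 3600 ≡ 58; 11 = 8 + 2 + 1, so 46^11 ≡ 58·37·46 ≡ 2 (mod 77)
  → matches m = 2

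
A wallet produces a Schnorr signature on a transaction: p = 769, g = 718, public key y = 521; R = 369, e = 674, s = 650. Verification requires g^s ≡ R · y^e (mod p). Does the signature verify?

g^s mod p:
Squares mod 769: 718^1≡718, 718^2≡294, 718^4≡308, 718^8≡277, 718^16≡598, 718^32≡19, 718^64≡361, 718^128≡360, 718^256≡408, 718^512≡360
650 = 512 + 128 + 8 + 2, so 718^650 ≡ 360·360·277·294 ≡ 521 (mod 769)
R · y^e mod p:
Squares mod 769: 521^1≡521, 521^2≡753, 521^4≡256, 521^8≡171, 521^16≡19, 521^32≡361, 521^64≡360, 521^128≡408, 521^256≡360, 521^512≡408
674 = 512 + 128 + 32 + 2, so 521^674 ≡ 408·408·361·753 ≡ 16 (mod 769)
369·16 = 5904 ≡ 521 (mod 769)
521 ≡ 521 (mod 769); signature holds.

verifies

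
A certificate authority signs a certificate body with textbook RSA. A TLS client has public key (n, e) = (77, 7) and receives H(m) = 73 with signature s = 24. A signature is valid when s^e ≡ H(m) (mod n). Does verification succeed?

s^2 ≡ 24^2 = 576 ≡ 37
s^4 ≡ 37^2 = 1369 ≡ 60
7 = 4 + 2 + 1, so s^7 ≡ 60·37·24 ≡ 73 (mod 77)
73 = H(m), so the signature checks out.

passes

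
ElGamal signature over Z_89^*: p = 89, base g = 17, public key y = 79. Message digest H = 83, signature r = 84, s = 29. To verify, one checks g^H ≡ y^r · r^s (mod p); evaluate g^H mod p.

17^83 mod 89 = 69

69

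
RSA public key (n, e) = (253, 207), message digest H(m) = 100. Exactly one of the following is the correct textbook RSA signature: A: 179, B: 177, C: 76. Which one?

B

Candidate A: Squares mod 253: 179^1≡179, 179^2≡163, 179^4≡4, 179^8≡16, 179^16≡3, 179^32≡9, 179^64≡81, 179^128≡236; 207 = 128 + 64 + 8 + 4 + 2 + 1, so 179^207 ≡ 236·81·16·4·163·179 ≡ 196 (mod 253)
Candidate B: Squares mod 253: 177^1≡177, 177^2≡210, 177^4≡78, 177^8≡12, 177^16≡144, 177^32≡243, 177^64≡100, 177^128≡133; 207 = 128 + 64 + 8 + 4 + 2 + 1, so 177^207 ≡ 133·100·12·78·210·177 ≡ 100 (mod 253)
  → matches H(m) = 100
Candidate C: Squares mod 253: 76^1≡76, 76^2≡210, 76^4≡78, 76^8≡12, 76^16≡144, 76^32≡243, 76^64≡100, 76^128≡133; 207 = 128 + 64 + 8 + 4 + 2 + 1, so 76^207 ≡ 133·100·12·78·210·76 ≡ 153 (mod 253)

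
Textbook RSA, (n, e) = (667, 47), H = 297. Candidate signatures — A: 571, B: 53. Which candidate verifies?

B

Candidate A: 571^2 = 326041 ≡ 545; 571^4 ≡ 545^2 = 297025 ≡ 210; 571^8 ≡ 210^2 = 44100 ≡ 78; 571^16 ≡ 78^2 = 6084 ≡ 81; 571^32 ≡ 81^2 = 6561 ≡ 558; 47 = 32 + 8 + 4 + 2 + 1, so 571^47 ≡ 558·78·210·545·571 ≡ 488 (mod 667)
Candidate B: 53^2 = 2809 ≡ 141; 53^4 ≡ 141^2 = 19881 ≡ 538; 53^8 ≡ 538^2 = 289444 ≡ 633; 53^16 ≡ 633^2 = 400689 ≡ 489; 53^32 ≡ 489^2 = 239121 ≡ 335; 47 = 32 + 8 + 4 + 2 + 1, so 53^47 ≡ 335·633·538·141·53 ≡ 297 (mod 667)
  → matches H = 297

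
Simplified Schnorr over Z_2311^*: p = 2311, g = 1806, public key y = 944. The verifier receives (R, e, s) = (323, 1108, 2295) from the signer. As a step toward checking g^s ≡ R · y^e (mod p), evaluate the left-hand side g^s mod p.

1806^2 = 3261636 ≡ 815
1806^4 ≡ 815^2 = 664225 ≡ 968
1806^8 ≡ 968^2 = 937024 ≡ 1069
1806^16 ≡ 1069^2 = 1142761 ≡ 1127
1806^32 ≡ 1127^2 = 1270129 ≡ 1390
1806^64 ≡ 1390^2 = 1932100 ≡ 104
1806^128 ≡ 104^2 = 10816 ≡ 1572
1806^256 ≡ 1572^2 = 2471184 ≡ 725
1806^512 ≡ 725^2 = 525625 ≡ 1028
1806^1024 ≡ 1028^2 = 1056784 ≡ 657
1806^2048 ≡ 657^2 = 431649 ≡ 1803
2295 = 2048 + 128 + 64 + 32 + 16 + 4 + 2 + 1, so 1806^2295 ≡ 1803·1572·104·1390·1127·968·815·1806 ≡ 2126 (mod 2311)

2126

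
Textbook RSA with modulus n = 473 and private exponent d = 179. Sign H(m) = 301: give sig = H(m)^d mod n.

Squares mod 473: (H(m))^1≡301, (H(m))^2≡258, (H(m))^4≡344, (H(m))^8≡86, (H(m))^16≡301, (H(m))^32≡258, (H(m))^64≡344, (H(m))^128≡86
179 = 128 + 32 + 16 + 2 + 1, so (H(m))^179 ≡ 86·258·301·258·301 ≡ 344 (mod 473)

344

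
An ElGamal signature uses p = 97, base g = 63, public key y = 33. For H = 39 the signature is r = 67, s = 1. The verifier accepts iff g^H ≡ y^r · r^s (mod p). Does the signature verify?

verifies

Left side g^H mod p:
63^2 = 3969 ≡ 89
63^4 ≡ 89^2 = 7921 ≡ 64
63^8 ≡ 64^2 = 4096 ≡ 22
63^16 ≡ 22^2 = 484 ≡ 96
63^32 ≡ 96^2 = 9216 ≡ 1
39 = 32 + 4 + 2 + 1, so 63^39 ≡ 1·64·89·63 ≡ 45 (mod 97)
Right side y^r · r^s mod p:
33^2 = 1089 ≡ 22
33^4 ≡ 22^2 = 484 ≡ 96
33^8 ≡ 96^2 = 9216 ≡ 1
33^16 ≡ 1^2 = 1
33^32 ≡ 1^2 = 1
33^64 ≡ 1^2 = 1
67 = 64 + 2 + 1, so 33^67 ≡ 1·22·33 ≡ 47 (mod 97)
67^1 mod 97 = 67
47·67 = 3149 ≡ 45 (mod 97)
45 ≡ 45 (mod 97), so the signature is genuine.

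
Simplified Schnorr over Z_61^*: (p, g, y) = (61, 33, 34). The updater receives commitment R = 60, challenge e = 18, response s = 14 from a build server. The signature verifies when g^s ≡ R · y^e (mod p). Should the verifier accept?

accept

g^s mod p:
33^14 mod 61 = 41
R · y^e mod p:
34^18 mod 61 = 20
60·20 = 1200 ≡ 41 (mod 61)
41 ≡ 41 (mod 61); signature holds.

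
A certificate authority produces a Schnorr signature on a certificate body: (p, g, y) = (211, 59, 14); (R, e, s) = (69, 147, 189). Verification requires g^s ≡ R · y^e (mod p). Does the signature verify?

g^s mod p:
59^2 = 3481 ≡ 105
59^4 ≡ 105^2 = 11025 ≡ 53
59^8 ≡ 53^2 = 2809 ≡ 66
59^16 ≡ 66^2 = 4356 ≡ 136
59^32 ≡ 136^2 = 18496 ≡ 139
59^64 ≡ 139^2 = 19321 ≡ 120
59^128 ≡ 120^2 = 14400 ≡ 52
189 = 128 + 32 + 16 + 8 + 4 + 1, so 59^189 ≡ 52·139·136·66·53·59 ≡ 71 (mod 211)
R · y^e mod p:
14^2 = 196
14^4 ≡ 196^2 = 38416 ≡ 14
14^8 ≡ 14^2 = 196
14^16 ≡ 196^2 = 38416 ≡ 14
14^32 ≡ 14^2 = 196
14^64 ≡ 196^2 = 38416 ≡ 14
14^128 ≡ 14^2 = 196
147 = 128 + 16 + 2 + 1, so 14^147 ≡ 196·14·196·14 ≡ 1 (mod 211)
69·1 = 69 ≡ 69 (mod 211)
71 ≠ 69; the check fails.

does not verify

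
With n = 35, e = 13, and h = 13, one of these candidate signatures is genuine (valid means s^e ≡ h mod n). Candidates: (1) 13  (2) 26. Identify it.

1

Candidate 1: 13^2 = 169 ≡ 29; 13^4 ≡ 29^2 = 841 ≡ 1; 13^8 ≡ 1^2 = 1; 13 = 8 + 4 + 1, so 13^13 ≡ 1·1·13 ≡ 13 (mod 35)
  → matches h = 13
Candidate 2: 26^2 = 676 ≡ 11; 26^4 ≡ 11^2 = 121 ≡ 16; 26^8 ≡ 16^2 = 256 ≡ 11; 13 = 8 + 4 + 1, so 26^13 ≡ 11·16·26 ≡ 26 (mod 35)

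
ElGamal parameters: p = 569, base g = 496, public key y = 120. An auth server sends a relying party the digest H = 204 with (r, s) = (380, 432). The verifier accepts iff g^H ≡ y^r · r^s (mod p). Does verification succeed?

fails

Left side g^H mod p:
496^2 = 246016 ≡ 208
496^4 ≡ 208^2 = 43264 ≡ 20
496^8 ≡ 20^2 = 400
496^16 ≡ 400^2 = 160000 ≡ 111
496^32 ≡ 111^2 = 12321 ≡ 372
496^64 ≡ 372^2 = 138384 ≡ 117
496^128 ≡ 117^2 = 13689 ≡ 33
204 = 128 + 64 + 8 + 4, so 496^204 ≡ 33·117·400·20 ≡ 404 (mod 569)
Right side y^r · r^s mod p:
120^2 = 14400 ≡ 175
120^4 ≡ 175^2 = 30625 ≡ 468
120^8 ≡ 468^2 = 219024 ≡ 528
120^16 ≡ 528^2 = 278784 ≡ 543
120^32 ≡ 543^2 = 294849 ≡ 107
120^64 ≡ 107^2 = 11449 ≡ 69
120^128 ≡ 69^2 = 4761 ≡ 209
120^256 ≡ 209^2 = 43681 ≡ 437
380 = 256 + 64 + 32 + 16 + 8 + 4, so 120^380 ≡ 437·69·107·543·528·468 ≡ 14 (mod 569)
380^2 = 144400 ≡ 443
380^4 ≡ 443^2 = 196249 ≡ 513
380^8 ≡ 513^2 = 263169 ≡ 291
380^16 ≡ 291^2 = 84681 ≡ 469
380^32 ≡ 469^2 = 219961 ≡ 327
380^64 ≡ 327^2 = 106929 ≡ 526
380^128 ≡ 526^2 = 276676 ≡ 142
380^256 ≡ 142^2 = 20164 ≡ 249
432 = 256 + 128 + 32 + 16, so 380^432 ≡ 249·142·327·469 ≡ 262 (mod 569)
14·262 = 3668 ≡ 254 (mod 569)
404 ≠ 254, so verification fails.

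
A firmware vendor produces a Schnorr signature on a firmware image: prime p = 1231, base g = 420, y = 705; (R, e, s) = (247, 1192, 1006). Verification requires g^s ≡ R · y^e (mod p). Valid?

yes

g^s mod p:
420^2 = 176400 ≡ 367
420^4 ≡ 367^2 = 134689 ≡ 510
420^8 ≡ 510^2 = 260100 ≡ 359
420^16 ≡ 359^2 = 128881 ≡ 857
420^32 ≡ 857^2 = 734449 ≡ 773
420^64 ≡ 773^2 = 597529 ≡ 494
420^128 ≡ 494^2 = 244036 ≡ 298
420^256 ≡ 298^2 = 88804 ≡ 172
420^512 ≡ 172^2 = 29584 ≡ 40
1006 = 512 + 256 + 128 + 64 + 32 + 8 + 4 + 2, so 420^1006 ≡ 40·172·298·494·773·359·510·367 ≡ 985 (mod 1231)
R · y^e mod p:
705^2 = 497025 ≡ 932
705^4 ≡ 932^2 = 868624 ≡ 769
705^8 ≡ 769^2 = 591361 ≡ 481
705^16 ≡ 481^2 = 231361 ≡ 1164
705^32 ≡ 1164^2 = 1354896 ≡ 796
705^64 ≡ 796^2 = 633616 ≡ 882
705^128 ≡ 882^2 = 777924 ≡ 1163
705^256 ≡ 1163^2 = 1352569 ≡ 931
705^512 ≡ 931^2 = 866761 ≡ 137
705^1024 ≡ 137^2 = 18769 ≡ 304
1192 = 1024 + 128 + 32 + 8, so 705^1192 ≡ 304·1163·796·481 ≡ 308 (mod 1231)
247·308 = 76076 ≡ 985 (mod 1231)
985 ≡ 985 (mod 1231); signature holds.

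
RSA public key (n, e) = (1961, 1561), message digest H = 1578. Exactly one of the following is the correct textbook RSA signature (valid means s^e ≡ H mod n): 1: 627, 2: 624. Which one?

2

Candidate 1: 627^2 = 393129 ≡ 929; 627^4 ≡ 929^2 = 863041 ≡ 201; 627^8 ≡ 201^2 = 40401 ≡ 1181; 627^16 ≡ 1181^2 = 1394761 ≡ 490; 627^32 ≡ 490^2 = 240100 ≡ 858; 627^64 ≡ 858^2 = 736164 ≡ 789; 627^128 ≡ 789^2 = 622521 ≡ 884; 627^256 ≡ 884^2 = 781456 ≡ 978; 627^512 ≡ 978^2 = 956484 ≡ 1477; 627^1024 ≡ 1477^2 = 2181529 ≡ 897; 1561 = 1024 + 512 + 16 + 8 + 1, so 627^1561 ≡ 897·1477·490·1181·627 ≡ 1687 (mod 1961)
Candidate 2: 624^2 = 389376 ≡ 1098; 624^4 ≡ 1098^2 = 1205604 ≡ 1550; 624^8 ≡ 1550^2 = 2402500 ≡ 275; 624^16 ≡ 275^2 = 75625 ≡ 1107; 624^32 ≡ 1107^2 = 1225449 ≡ 1785; 624^64 ≡ 1785^2 = 3186225 ≡ 1561; 624^128 ≡ 1561^2 = 2436721 ≡ 1159; 624^256 ≡ 1159^2 = 1343281 ≡ 1957; 624^512 ≡ 1957^2 = 3829849 ≡ 16; 624^1024 ≡ 16^2 = 256; 1561 = 1024 + 512 + 16 + 8 + 1, so 624^1561 ≡ 256·16·1107·275·624 ≡ 1578 (mod 1961)
  → matches H = 1578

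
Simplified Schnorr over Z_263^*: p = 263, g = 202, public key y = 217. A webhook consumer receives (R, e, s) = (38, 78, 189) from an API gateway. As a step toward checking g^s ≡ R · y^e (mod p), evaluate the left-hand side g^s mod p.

161

Squares mod 263: 202^1≡202, 202^2≡39, 202^4≡206, 202^8≡93, 202^16≡233, 202^32≡111, 202^64≡223, 202^128≡22
189 = 128 + 32 + 16 + 8 + 4 + 1, so 202^189 ≡ 22·111·233·93·206·202 ≡ 161 (mod 263)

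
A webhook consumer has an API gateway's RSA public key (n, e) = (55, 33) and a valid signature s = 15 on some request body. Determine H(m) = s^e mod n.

20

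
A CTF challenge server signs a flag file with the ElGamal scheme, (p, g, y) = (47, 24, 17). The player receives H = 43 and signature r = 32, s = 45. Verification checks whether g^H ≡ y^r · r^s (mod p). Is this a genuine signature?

genuine

Left side g^H mod p:
24^2 = 576 ≡ 12
24^4 ≡ 12^2 = 144 ≡ 3
24^8 ≡ 3^2 = 9
24^16 ≡ 9^2 = 81 ≡ 34
24^32 ≡ 34^2 = 1156 ≡ 28
43 = 32 + 8 + 2 + 1, so 24^43 ≡ 28·9·12·24 ≡ 8 (mod 47)
Right side y^r · r^s mod p:
17^2 = 289 ≡ 7
17^4 ≡ 7^2 = 49 ≡ 2
17^8 ≡ 2^2 = 4
17^16 ≡ 4^2 = 16
17^32 ≡ 16^2 = 256 ≡ 21
32^2 = 1024 ≡ 37
32^4 ≡ 37^2 = 1369 ≡ 6
32^8 ≡ 6^2 = 36
32^16 ≡ 36^2 = 1296 ≡ 27
32^32 ≡ 27^2 = 729 ≡ 24
45 = 32 + 8 + 4 + 1, so 32^45 ≡ 24·36·6·32 ≡ 25 (mod 47)
21·25 = 525 ≡ 8 (mod 47)
8 ≡ 8 (mod 47), so the signature is genuine.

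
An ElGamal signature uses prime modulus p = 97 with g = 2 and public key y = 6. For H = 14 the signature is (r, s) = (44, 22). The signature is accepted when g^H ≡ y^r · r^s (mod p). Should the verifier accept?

Left side g^H mod p:
2^14 mod 97 = 88
Right side y^r · r^s mod p:
6^44 mod 97 = 61
44^22 mod 97 = 73
61·73 = 4453 ≡ 88 (mod 97)
88 ≡ 88 (mod 97), so the signature is genuine.

accept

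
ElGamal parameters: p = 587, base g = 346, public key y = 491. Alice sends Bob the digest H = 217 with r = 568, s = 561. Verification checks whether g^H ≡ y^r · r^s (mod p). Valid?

no

Left side g^H mod p:
346^2 = 119716 ≡ 555
346^4 ≡ 555^2 = 308025 ≡ 437
346^8 ≡ 437^2 = 190969 ≡ 194
346^16 ≡ 194^2 = 37636 ≡ 68
346^32 ≡ 68^2 = 4624 ≡ 515
346^64 ≡ 515^2 = 265225 ≡ 488
346^128 ≡ 488^2 = 238144 ≡ 409
217 = 128 + 64 + 16 + 8 + 1, so 346^217 ≡ 409·488·68·194·346 ≡ 214 (mod 587)
Right side y^r · r^s mod p:
491^2 = 241081 ≡ 411
491^4 ≡ 411^2 = 168921 ≡ 452
491^8 ≡ 452^2 = 204304 ≡ 28
491^16 ≡ 28^2 = 784 ≡ 197
491^32 ≡ 197^2 = 38809 ≡ 67
491^64 ≡ 67^2 = 4489 ≡ 380
491^128 ≡ 380^2 = 144400 ≡ 585
491^256 ≡ 585^2 = 342225 ≡ 4
491^512 ≡ 4^2 = 16
568 = 512 + 32 + 16 + 8, so 491^568 ≡ 16·67·197·28 ≡ 301 (mod 587)
568^2 = 322624 ≡ 361
568^4 ≡ 361^2 = 130321 ≡ 7
568^8 ≡ 7^2 = 49
568^16 ≡ 49^2 = 2401 ≡ 53
568^32 ≡ 53^2 = 2809 ≡ 461
568^64 ≡ 461^2 = 212521 ≡ 27
568^128 ≡ 27^2 = 729 ≡ 142
568^256 ≡ 142^2 = 20164 ≡ 206
568^512 ≡ 206^2 = 42436 ≡ 172
561 = 512 + 32 + 16 + 1, so 568^561 ≡ 172·461·53·568 ≡ 218 (mod 587)
301·218 = 65618 ≡ 461 (mod 587)
214 ≠ 461, so verification fails.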